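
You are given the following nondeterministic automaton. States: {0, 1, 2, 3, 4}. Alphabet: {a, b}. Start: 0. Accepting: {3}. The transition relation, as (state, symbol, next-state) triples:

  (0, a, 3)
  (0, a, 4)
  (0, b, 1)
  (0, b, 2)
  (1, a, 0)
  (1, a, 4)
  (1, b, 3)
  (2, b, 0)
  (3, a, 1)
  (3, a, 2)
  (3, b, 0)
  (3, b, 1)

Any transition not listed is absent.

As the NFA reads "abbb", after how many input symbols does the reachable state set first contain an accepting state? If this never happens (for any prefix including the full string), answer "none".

1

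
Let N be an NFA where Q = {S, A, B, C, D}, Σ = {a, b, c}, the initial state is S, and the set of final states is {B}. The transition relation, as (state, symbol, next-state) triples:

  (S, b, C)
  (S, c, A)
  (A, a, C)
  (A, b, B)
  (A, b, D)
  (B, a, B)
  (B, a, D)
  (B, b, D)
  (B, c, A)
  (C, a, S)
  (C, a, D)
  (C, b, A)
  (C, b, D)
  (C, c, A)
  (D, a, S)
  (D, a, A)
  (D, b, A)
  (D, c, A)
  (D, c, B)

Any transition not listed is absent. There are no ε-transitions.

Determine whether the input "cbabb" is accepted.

Start in {S}.
Read 'c': S→{A}; now {A}.
Read 'b': A→{B, D}; now {B, D}.
Read 'a': B→{B, D}, D→{S, A}; now {S, A, B, D}.
Read 'b': S→{C}, A→{B, D}, B→{D}, D→{A}; now {A, B, C, D}.
Read 'b': A→{B, D}, B→{D}, C→{A, D}, D→{A}; now {A, B, D}.
The final set {A, B, D} contains the accepting state B.

Yes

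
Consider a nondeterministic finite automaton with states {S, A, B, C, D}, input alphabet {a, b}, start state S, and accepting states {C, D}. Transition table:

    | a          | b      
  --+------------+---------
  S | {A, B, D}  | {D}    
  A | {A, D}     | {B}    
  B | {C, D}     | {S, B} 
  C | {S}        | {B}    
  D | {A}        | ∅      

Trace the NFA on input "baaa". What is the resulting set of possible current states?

{A, D}

Start in {S}.
Read 'b': {S} → {D}.
Read 'a': {D} → {A}.
Read 'a': {A} → {A, D}.
Read 'a': {A, D} → {A, D}.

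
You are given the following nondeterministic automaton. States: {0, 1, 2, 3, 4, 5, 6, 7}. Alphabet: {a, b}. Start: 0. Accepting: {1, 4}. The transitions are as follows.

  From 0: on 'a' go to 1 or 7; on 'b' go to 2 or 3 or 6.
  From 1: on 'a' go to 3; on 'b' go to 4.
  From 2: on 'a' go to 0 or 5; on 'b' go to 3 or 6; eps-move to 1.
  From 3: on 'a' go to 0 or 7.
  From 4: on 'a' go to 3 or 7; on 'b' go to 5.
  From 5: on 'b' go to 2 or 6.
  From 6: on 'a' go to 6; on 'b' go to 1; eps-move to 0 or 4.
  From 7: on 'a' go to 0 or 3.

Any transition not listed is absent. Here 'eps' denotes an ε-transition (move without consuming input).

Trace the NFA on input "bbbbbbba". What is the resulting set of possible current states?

{0, 1, 3, 4, 5, 6, 7}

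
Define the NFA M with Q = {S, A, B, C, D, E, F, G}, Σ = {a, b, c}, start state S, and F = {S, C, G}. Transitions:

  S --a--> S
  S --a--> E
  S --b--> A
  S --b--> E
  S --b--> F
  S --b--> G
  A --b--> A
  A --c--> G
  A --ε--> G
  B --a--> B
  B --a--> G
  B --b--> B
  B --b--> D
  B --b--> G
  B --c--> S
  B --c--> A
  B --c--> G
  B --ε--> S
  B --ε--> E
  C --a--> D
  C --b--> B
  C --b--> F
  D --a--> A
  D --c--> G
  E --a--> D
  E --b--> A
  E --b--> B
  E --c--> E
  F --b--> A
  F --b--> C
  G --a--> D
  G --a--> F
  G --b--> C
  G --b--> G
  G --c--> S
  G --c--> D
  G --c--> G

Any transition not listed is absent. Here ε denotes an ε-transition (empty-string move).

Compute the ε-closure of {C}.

{C}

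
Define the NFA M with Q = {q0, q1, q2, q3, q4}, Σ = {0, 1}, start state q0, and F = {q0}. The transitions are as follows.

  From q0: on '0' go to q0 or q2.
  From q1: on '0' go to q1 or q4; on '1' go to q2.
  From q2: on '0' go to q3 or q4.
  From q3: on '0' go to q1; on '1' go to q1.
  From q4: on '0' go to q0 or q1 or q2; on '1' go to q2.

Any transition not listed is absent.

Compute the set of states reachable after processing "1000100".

∅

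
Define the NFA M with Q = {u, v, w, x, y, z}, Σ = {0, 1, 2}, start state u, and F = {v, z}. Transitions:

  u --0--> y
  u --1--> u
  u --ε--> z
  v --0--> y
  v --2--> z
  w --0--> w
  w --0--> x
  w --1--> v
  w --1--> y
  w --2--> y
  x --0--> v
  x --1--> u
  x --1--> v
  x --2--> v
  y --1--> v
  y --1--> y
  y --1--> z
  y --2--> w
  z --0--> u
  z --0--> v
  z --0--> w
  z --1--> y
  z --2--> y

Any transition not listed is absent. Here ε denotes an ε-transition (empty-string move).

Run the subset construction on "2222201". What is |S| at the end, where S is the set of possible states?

Start: ε-closure({u}) = {u, z}.
Read '2': {u, z} → {y}.
Read '2': {y} → {w}.
Read '2': {w} → {y}.
Read '2': {y} → {w}.
Read '2': {w} → {y}.
Read '0': {y} → ∅.
The set is empty and remains empty for the remaining 1 symbol.
That set has 0 states.

0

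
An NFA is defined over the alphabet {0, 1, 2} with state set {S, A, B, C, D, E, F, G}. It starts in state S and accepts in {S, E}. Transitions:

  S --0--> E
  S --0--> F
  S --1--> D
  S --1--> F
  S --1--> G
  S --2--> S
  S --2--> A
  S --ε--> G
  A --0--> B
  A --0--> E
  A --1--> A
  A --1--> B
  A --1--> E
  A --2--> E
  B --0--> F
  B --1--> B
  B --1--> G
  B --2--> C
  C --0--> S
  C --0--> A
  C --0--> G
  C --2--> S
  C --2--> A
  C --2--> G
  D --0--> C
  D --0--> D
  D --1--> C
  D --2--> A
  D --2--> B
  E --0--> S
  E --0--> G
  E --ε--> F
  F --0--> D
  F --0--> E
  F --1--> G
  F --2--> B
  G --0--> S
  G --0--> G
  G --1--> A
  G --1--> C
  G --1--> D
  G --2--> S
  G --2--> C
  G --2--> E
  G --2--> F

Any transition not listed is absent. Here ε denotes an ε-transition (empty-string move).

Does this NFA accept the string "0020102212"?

Yes

Start: ε-closure({S}) = {S, G}.
Read '0': {S, G} → {S, E, F, G}.
Read '0': {S, E, F, G} → {S, D, E, F, G}.
Read '2': {S, D, E, F, G} → {S, A, B, C, E, F, G}.
Read '0': {S, A, B, C, E, F, G} → {S, A, B, D, E, F, G}.
Read '1': {S, A, B, D, E, F, G} → {A, B, C, D, E, F, G}.
Read '0': {A, B, C, D, E, F, G} → {S, A, B, C, D, E, F, G}.
Read '2': {S, A, B, C, D, E, F, G} → {S, A, B, C, E, F, G}.
Read '2': {S, A, B, C, E, F, G} → {S, A, B, C, E, F, G}.
Read '1': {S, A, B, C, E, F, G} → {A, B, C, D, E, F, G}.
Read '2': {A, B, C, D, E, F, G} → {S, A, B, C, E, F, G}.
The final set {S, A, B, C, E, F, G} contains the accepting states S, E.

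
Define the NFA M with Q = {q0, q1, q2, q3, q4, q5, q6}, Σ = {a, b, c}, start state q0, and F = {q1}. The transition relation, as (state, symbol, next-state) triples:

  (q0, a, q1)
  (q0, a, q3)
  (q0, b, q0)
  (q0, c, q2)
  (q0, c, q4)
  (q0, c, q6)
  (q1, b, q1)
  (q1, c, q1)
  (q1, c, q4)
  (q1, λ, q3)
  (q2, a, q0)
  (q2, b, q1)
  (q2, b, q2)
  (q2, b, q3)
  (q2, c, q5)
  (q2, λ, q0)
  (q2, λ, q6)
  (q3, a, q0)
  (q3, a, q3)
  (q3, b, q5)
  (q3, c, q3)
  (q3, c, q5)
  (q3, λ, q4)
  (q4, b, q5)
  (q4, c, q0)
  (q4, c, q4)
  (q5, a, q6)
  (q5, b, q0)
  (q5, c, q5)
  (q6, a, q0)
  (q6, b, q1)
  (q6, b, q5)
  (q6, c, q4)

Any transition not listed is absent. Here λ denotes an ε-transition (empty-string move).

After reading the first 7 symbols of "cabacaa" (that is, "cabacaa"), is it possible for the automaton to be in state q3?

Yes

Start in {q0}.
Read 'c': q0→{q2, q4, q6}; union {q2, q4, q6}; ε-closure = {q0, q2, q4, q6}.
Read 'a': q0→{q1, q3}, q2→{q0}, q4→∅, q6→{q0}; union {q0, q1, q3}; ε-closure = {q0, q1, q3, q4}.
Read 'b': q0→{q0}, q1→{q1}, q3→{q5}, q4→{q5}; union {q0, q1, q5}; ε-closure = {q0, q1, q3, q4, q5}.
Read 'a': q0→{q1, q3}, q1→∅, q3→{q0, q3}, q4→∅, q5→{q6}; union {q0, q1, q3, q6}; ε-closure = {q0, q1, q3, q4, q6}.
Read 'c': q0→{q2, q4, q6}, q1→{q1, q4}, q3→{q3, q5}, q4→{q0, q4}, q6→{q4}; now {q0, q1, q2, q3, q4, q5, q6}.
Read 'a': q0→{q1, q3}, q1→∅, q2→{q0}, q3→{q0, q3}, q4→∅, q5→{q6}, q6→{q0}; union {q0, q1, q3, q6}; ε-closure = {q0, q1, q3, q4, q6}.
Read 'a': q0→{q1, q3}, q1→∅, q3→{q0, q3}, q4→∅, q6→{q0}; union {q0, q1, q3}; ε-closure = {q0, q1, q3, q4}.
State q3 is in {q0, q1, q3, q4}.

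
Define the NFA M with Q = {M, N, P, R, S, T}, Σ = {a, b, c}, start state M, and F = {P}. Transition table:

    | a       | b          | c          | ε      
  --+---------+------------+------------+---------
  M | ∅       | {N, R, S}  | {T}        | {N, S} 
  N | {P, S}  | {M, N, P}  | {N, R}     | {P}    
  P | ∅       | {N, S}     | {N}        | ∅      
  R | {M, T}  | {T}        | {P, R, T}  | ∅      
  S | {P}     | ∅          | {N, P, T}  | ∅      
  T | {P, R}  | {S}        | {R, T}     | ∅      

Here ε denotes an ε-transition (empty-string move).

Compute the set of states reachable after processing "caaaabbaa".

{M, N, P, R, S, T}

Start: ε-closure({M}) = {M, N, P, S}.
Read 'c': {M, N, P, S} → {N, P, R, T}.
Read 'a': {N, P, R, T} → {M, N, P, R, S, T}.
Read 'a': {M, N, P, R, S, T} → {M, N, P, R, S, T}.
Read 'a': {M, N, P, R, S, T} → {M, N, P, R, S, T}.
Read 'a': {M, N, P, R, S, T} → {M, N, P, R, S, T}.
Read 'b': {M, N, P, R, S, T} → {M, N, P, R, S, T}.
Read 'b': {M, N, P, R, S, T} → {M, N, P, R, S, T}.
Read 'a': {M, N, P, R, S, T} → {M, N, P, R, S, T}.
Read 'a': {M, N, P, R, S, T} → {M, N, P, R, S, T}.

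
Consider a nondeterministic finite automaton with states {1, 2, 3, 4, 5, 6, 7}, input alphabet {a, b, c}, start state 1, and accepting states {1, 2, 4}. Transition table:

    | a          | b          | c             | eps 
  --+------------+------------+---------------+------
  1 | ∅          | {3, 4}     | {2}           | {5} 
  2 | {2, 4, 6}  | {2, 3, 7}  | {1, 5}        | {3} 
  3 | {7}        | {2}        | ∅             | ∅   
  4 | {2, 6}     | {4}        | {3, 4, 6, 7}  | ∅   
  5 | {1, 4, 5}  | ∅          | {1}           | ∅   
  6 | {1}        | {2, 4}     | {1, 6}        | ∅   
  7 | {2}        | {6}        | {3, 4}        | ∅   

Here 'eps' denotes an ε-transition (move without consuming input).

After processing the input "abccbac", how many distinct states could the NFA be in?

Start: ε-closure({1}) = {1, 5}.
Read 'a': 1→∅, 5→{1, 4, 5}; now {1, 4, 5}.
Read 'b': 1→{3, 4}, 4→{4}, 5→∅; now {3, 4}.
Read 'c': 3→∅, 4→{3, 4, 6, 7}; now {3, 4, 6, 7}.
Read 'c': 3→∅, 4→{3, 4, 6, 7}, 6→{1, 6}, 7→{3, 4}; union {1, 3, 4, 6, 7}; ε-closure = {1, 3, 4, 5, 6, 7}.
Read 'b': 1→{3, 4}, 3→{2}, 4→{4}, 5→∅, 6→{2, 4}, 7→{6}; now {2, 3, 4, 6}.
Read 'a': 2→{2, 4, 6}, 3→{7}, 4→{2, 6}, 6→{1}; union {1, 2, 4, 6, 7}; ε-closure = {1, 2, 3, 4, 5, 6, 7}.
Read 'c': 1→{2}, 2→{1, 5}, 3→∅, 4→{3, 4, 6, 7}, 5→{1}, 6→{1, 6}, 7→{3, 4}; now {1, 2, 3, 4, 5, 6, 7}.
That set has 7 states.

7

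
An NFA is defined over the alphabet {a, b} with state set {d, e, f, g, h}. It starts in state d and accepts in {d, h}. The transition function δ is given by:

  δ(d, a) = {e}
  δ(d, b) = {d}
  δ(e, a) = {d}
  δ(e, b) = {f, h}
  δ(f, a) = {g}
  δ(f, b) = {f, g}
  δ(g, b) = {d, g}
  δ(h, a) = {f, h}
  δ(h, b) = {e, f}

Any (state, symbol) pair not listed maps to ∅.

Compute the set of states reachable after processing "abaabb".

{d, f, g, h}

Start in {d}.
Read 'a': {d} → {e}.
Read 'b': {e} → {f, h}.
Read 'a': {f, h} → {f, g, h}.
Read 'a': {f, g, h} → {f, g, h}.
Read 'b': {f, g, h} → {d, e, f, g}.
Read 'b': {d, e, f, g} → {d, f, g, h}.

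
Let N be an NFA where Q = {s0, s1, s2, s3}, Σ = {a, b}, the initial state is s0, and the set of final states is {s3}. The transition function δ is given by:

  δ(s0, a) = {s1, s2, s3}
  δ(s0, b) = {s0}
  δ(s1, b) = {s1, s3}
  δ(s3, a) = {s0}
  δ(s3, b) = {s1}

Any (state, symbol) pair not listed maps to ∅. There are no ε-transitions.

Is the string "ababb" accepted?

No

Start in {s0}.
Read 'a': s0→{s1, s2, s3}; now {s1, s2, s3}.
Read 'b': s1→{s1, s3}, s2→∅, s3→{s1}; now {s1, s3}.
Read 'a': s1→∅, s3→{s0}; now {s0}.
Read 'b': s0→{s0}; now {s0}.
Read 'b': s0→{s0}; now {s0}.
The final set {s0} contains no accepting state.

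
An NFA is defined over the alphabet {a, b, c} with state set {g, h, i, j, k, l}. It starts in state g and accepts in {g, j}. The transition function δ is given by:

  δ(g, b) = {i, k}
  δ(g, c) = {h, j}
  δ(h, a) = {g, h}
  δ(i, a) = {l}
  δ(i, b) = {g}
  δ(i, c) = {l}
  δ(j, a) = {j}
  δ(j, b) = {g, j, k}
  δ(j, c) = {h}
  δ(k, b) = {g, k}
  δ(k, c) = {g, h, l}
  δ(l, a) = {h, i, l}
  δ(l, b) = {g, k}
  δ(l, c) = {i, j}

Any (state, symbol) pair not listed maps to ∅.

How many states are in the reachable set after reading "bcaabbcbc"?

4

Start in {g}.
Read 'b': g→{i, k}; now {i, k}.
Read 'c': i→{l}, k→{g, h, l}; now {g, h, l}.
Read 'a': g→∅, h→{g, h}, l→{h, i, l}; now {g, h, i, l}.
Read 'a': g→∅, h→{g, h}, i→{l}, l→{h, i, l}; now {g, h, i, l}.
Read 'b': g→{i, k}, h→∅, i→{g}, l→{g, k}; now {g, i, k}.
Read 'b': g→{i, k}, i→{g}, k→{g, k}; now {g, i, k}.
Read 'c': g→{h, j}, i→{l}, k→{g, h, l}; now {g, h, j, l}.
Read 'b': g→{i, k}, h→∅, j→{g, j, k}, l→{g, k}; now {g, i, j, k}.
Read 'c': g→{h, j}, i→{l}, j→{h}, k→{g, h, l}; now {g, h, j, l}.
That set has 4 states.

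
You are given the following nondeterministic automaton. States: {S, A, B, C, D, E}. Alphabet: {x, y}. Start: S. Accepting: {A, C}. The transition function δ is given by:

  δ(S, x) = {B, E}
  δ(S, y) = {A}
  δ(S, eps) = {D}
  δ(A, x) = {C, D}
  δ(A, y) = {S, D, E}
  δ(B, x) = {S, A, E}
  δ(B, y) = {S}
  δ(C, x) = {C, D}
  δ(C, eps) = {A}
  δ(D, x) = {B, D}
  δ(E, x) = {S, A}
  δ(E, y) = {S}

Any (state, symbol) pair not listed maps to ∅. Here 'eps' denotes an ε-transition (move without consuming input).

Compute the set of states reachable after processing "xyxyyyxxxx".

Start: ε-closure({S}) = {S, D}.
Read 'x': S→{B, E}, D→{B, D}; now {B, D, E}.
Read 'y': B→{S}, D→∅, E→{S}; union {S}; ε-closure = {S, D}.
Read 'x': S→{B, E}, D→{B, D}; now {B, D, E}.
Read 'y': B→{S}, D→∅, E→{S}; union {S}; ε-closure = {S, D}.
Read 'y': S→{A}, D→∅; now {A}.
Read 'y': A→{S, D, E}; now {S, D, E}.
Read 'x': S→{B, E}, D→{B, D}, E→{S, A}; now {S, A, B, D, E}.
Read 'x': S→{B, E}, A→{C, D}, B→{S, A, E}, D→{B, D}, E→{S, A}; now {S, A, B, C, D, E}.
Read 'x': S→{B, E}, A→{C, D}, B→{S, A, E}, C→{C, D}, D→{B, D}, E→{S, A}; now {S, A, B, C, D, E}.
Read 'x': S→{B, E}, A→{C, D}, B→{S, A, E}, C→{C, D}, D→{B, D}, E→{S, A}; now {S, A, B, C, D, E}.

{S, A, B, C, D, E}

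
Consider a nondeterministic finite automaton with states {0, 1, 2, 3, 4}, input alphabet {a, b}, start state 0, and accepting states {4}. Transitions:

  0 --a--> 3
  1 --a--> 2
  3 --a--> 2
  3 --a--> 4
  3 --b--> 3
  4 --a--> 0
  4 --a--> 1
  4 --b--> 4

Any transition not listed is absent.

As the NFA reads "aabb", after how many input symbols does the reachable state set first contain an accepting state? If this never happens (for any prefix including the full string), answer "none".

2

Start in {0}.
Read 'a': 0→{3}; now {3}.
Read 'a': 3→{2, 4}; now {2, 4}.
None of the earlier sets intersect F, but {2, 4} does.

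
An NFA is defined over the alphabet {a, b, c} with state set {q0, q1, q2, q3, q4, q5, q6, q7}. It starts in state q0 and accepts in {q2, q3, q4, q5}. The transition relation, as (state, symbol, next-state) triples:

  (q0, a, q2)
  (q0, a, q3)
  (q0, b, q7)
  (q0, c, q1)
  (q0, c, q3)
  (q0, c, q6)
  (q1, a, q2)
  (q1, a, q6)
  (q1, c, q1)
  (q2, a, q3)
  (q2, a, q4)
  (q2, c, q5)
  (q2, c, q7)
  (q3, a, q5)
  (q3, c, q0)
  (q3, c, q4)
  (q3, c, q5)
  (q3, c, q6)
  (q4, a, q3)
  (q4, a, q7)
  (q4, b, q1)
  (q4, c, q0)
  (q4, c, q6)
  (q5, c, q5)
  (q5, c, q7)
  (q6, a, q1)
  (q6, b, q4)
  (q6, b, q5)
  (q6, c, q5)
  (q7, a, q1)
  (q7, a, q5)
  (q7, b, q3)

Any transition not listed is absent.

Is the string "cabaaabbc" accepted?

No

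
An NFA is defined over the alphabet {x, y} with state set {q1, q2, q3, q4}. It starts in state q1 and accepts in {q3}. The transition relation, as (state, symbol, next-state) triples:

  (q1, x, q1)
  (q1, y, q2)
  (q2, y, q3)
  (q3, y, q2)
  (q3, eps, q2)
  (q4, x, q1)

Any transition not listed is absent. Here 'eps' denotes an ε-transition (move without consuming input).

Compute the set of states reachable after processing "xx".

Start in {q1}.
Read 'x': q1→{q1}; now {q1}.
Read 'x': q1→{q1}; now {q1}.

{q1}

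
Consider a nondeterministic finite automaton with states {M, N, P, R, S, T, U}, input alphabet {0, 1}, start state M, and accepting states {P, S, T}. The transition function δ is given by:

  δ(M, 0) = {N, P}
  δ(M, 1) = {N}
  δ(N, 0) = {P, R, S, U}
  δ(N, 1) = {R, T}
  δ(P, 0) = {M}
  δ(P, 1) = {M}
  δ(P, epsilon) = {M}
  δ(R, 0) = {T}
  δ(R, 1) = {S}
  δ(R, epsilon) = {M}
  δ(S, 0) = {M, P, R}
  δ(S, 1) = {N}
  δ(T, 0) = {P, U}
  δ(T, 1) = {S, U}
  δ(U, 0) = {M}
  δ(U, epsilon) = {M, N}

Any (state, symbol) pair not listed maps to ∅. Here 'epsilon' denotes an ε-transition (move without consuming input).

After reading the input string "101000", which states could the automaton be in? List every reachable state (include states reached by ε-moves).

Start in {M}.
Read '1': {M} → {N}.
Read '0': {N} → {M, N, P, R, S, U}.
Read '1': {M, N, P, R, S, U} → {M, N, R, S, T}.
Read '0': {M, N, R, S, T} → {M, N, P, R, S, T, U}.
Read '0': {M, N, P, R, S, T, U} → {M, N, P, R, S, T, U}.
Read '0': {M, N, P, R, S, T, U} → {M, N, P, R, S, T, U}.

{M, N, P, R, S, T, U}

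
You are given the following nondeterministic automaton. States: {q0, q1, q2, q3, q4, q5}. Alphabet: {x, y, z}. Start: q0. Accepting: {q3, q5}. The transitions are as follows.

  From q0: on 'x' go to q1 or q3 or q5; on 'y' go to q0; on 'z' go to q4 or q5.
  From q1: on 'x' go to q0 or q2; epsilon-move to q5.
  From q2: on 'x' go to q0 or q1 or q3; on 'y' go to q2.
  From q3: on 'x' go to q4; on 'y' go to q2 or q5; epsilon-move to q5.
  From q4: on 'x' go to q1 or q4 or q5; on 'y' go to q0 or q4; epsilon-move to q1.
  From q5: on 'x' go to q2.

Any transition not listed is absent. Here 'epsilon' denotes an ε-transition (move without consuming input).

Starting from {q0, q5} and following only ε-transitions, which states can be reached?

{q0, q5}

Begin with {q0, q5}.
No ε-moves leave this set, so the closure equals the set itself.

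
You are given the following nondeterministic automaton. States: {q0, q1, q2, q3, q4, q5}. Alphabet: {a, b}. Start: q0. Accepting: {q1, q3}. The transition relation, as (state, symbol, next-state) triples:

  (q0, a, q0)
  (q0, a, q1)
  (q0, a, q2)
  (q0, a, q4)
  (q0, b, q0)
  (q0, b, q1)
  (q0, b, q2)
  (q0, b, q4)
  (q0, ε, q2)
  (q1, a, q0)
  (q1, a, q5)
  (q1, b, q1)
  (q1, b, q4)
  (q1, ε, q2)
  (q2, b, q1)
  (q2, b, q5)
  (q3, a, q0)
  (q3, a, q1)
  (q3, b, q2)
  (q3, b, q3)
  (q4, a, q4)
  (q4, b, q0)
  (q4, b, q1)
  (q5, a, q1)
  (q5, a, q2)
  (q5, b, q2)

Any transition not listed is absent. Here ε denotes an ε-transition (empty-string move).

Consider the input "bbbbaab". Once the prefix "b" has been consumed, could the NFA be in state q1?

Yes

Start: ε-closure({q0}) = {q0, q2}.
Read 'b': {q0, q2} → {q0, q1, q2, q4, q5}.
State q1 is in {q0, q1, q2, q4, q5}.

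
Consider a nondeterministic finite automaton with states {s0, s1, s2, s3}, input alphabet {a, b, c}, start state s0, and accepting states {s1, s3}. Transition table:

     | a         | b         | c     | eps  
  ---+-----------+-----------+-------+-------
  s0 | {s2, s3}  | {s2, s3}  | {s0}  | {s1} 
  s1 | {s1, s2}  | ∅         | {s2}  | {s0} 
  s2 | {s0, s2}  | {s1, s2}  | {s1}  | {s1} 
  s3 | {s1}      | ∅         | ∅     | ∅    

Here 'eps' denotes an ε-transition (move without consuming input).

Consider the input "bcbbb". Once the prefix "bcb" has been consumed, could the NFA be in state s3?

Yes

Start: ε-closure({s0}) = {s0, s1}.
Read 'b': s0→{s2, s3}, s1→∅; union {s2, s3}; ε-closure = {s0, s1, s2, s3}.
Read 'c': s0→{s0}, s1→{s2}, s2→{s1}, s3→∅; now {s0, s1, s2}.
Read 'b': s0→{s2, s3}, s1→∅, s2→{s1, s2}; union {s1, s2, s3}; ε-closure = {s0, s1, s2, s3}.
State s3 is in {s0, s1, s2, s3}.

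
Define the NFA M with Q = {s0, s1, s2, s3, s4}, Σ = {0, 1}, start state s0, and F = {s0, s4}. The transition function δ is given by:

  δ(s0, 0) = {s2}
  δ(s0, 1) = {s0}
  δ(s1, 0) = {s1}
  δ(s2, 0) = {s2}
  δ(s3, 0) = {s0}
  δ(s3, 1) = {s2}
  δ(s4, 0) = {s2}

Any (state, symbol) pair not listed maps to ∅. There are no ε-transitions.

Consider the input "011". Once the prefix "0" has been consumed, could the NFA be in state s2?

Yes

Start in {s0}.
Read '0': s0→{s2}; now {s2}.
State s2 is in {s2}.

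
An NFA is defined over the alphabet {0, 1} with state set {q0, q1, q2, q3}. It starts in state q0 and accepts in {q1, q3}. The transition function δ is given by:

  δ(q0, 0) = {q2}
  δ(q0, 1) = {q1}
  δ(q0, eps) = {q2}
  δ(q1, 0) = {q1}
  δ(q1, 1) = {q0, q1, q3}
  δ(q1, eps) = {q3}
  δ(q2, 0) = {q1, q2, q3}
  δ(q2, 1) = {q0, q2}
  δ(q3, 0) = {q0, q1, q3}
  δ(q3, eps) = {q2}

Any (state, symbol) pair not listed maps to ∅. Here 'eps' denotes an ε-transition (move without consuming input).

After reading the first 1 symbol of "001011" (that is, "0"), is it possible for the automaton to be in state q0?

Start: ε-closure({q0}) = {q0, q2}.
Read '0': q0→{q2}, q2→{q1, q2, q3}; now {q1, q2, q3}.
State q0 is not in {q1, q2, q3}.

No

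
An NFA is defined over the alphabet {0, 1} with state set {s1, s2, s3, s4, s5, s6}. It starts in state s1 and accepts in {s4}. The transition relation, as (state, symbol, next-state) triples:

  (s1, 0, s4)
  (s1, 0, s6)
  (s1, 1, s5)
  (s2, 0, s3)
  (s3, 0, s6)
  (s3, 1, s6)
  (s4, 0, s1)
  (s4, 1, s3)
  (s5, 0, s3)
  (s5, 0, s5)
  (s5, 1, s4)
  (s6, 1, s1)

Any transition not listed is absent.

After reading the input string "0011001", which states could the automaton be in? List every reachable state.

{s1, s3}

Start in {s1}.
Read '0': s1→{s4, s6}; now {s4, s6}.
Read '0': s4→{s1}, s6→∅; now {s1}.
Read '1': s1→{s5}; now {s5}.
Read '1': s5→{s4}; now {s4}.
Read '0': s4→{s1}; now {s1}.
Read '0': s1→{s4, s6}; now {s4, s6}.
Read '1': s4→{s3}, s6→{s1}; now {s1, s3}.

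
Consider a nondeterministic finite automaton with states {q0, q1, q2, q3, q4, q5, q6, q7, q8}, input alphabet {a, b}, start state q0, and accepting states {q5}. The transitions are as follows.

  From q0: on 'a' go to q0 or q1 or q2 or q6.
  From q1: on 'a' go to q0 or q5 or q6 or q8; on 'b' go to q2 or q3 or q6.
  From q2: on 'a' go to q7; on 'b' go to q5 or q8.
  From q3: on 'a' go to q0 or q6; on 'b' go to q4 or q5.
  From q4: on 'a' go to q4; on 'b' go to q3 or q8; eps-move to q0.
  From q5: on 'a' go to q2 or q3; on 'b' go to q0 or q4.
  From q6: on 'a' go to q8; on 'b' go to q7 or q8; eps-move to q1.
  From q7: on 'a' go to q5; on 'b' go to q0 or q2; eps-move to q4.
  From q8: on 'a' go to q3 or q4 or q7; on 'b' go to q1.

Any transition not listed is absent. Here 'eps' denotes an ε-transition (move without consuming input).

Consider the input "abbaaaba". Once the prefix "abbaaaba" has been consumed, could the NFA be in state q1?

Start in {q0}.
Read 'a': q0→{q0, q1, q2, q6}; now {q0, q1, q2, q6}.
Read 'b': q0→∅, q1→{q2, q3, q6}, q2→{q5, q8}, q6→{q7, q8}; union {q2, q3, q5, q6, q7, q8}; ε-closure = {q0, q1, q2, q3, q4, q5, q6, q7, q8}.
Read 'b': q0→∅, q1→{q2, q3, q6}, q2→{q5, q8}, q3→{q4, q5}, q4→{q3, q8}, q5→{q0, q4}, q6→{q7, q8}, q7→{q0, q2}, q8→{q1}; now {q0, q1, q2, q3, q4, q5, q6, q7, q8}.
Read 'a': q0→{q0, q1, q2, q6}, q1→{q0, q5, q6, q8}, q2→{q7}, q3→{q0, q6}, q4→{q4}, q5→{q2, q3}, q6→{q8}, q7→{q5}, q8→{q3, q4, q7}; now {q0, q1, q2, q3, q4, q5, q6, q7, q8}.
Read 'a': q0→{q0, q1, q2, q6}, q1→{q0, q5, q6, q8}, q2→{q7}, q3→{q0, q6}, q4→{q4}, q5→{q2, q3}, q6→{q8}, q7→{q5}, q8→{q3, q4, q7}; now {q0, q1, q2, q3, q4, q5, q6, q7, q8}.
Read 'a': q0→{q0, q1, q2, q6}, q1→{q0, q5, q6, q8}, q2→{q7}, q3→{q0, q6}, q4→{q4}, q5→{q2, q3}, q6→{q8}, q7→{q5}, q8→{q3, q4, q7}; now {q0, q1, q2, q3, q4, q5, q6, q7, q8}.
Read 'b': q0→∅, q1→{q2, q3, q6}, q2→{q5, q8}, q3→{q4, q5}, q4→{q3, q8}, q5→{q0, q4}, q6→{q7, q8}, q7→{q0, q2}, q8→{q1}; now {q0, q1, q2, q3, q4, q5, q6, q7, q8}.
Read 'a': q0→{q0, q1, q2, q6}, q1→{q0, q5, q6, q8}, q2→{q7}, q3→{q0, q6}, q4→{q4}, q5→{q2, q3}, q6→{q8}, q7→{q5}, q8→{q3, q4, q7}; now {q0, q1, q2, q3, q4, q5, q6, q7, q8}.
State q1 is in {q0, q1, q2, q3, q4, q5, q6, q7, q8}.

Yes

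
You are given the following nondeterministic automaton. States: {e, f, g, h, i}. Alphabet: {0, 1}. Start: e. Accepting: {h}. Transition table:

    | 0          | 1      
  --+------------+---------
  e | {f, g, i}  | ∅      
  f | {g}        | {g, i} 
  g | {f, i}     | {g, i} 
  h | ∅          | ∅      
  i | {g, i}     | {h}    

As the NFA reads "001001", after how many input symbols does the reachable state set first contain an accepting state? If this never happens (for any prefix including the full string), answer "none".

3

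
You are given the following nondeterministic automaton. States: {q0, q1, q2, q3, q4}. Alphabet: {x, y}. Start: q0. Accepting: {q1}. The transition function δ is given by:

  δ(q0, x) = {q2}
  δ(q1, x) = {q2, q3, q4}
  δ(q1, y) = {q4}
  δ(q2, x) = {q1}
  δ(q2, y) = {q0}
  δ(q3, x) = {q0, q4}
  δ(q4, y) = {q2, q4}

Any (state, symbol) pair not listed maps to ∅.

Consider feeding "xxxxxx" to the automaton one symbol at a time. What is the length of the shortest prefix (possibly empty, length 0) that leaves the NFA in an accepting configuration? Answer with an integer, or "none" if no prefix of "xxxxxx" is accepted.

2

Start in {q0}.
Read 'x': {q0} → {q2}.
Read 'x': {q2} → {q1}.
None of the earlier sets intersect F, but {q1} does.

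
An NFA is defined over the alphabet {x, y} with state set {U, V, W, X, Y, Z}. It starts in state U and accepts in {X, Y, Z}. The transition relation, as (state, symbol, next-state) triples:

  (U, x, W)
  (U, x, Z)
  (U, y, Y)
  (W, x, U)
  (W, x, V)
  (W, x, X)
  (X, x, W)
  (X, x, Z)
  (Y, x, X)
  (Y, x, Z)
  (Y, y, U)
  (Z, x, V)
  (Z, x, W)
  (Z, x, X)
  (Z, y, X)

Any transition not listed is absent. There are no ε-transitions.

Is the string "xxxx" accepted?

Yes

Start in {U}.
Read 'x': U→{W, Z}; now {W, Z}.
Read 'x': W→{U, V, X}, Z→{V, W, X}; now {U, V, W, X}.
Read 'x': U→{W, Z}, V→∅, W→{U, V, X}, X→{W, Z}; now {U, V, W, X, Z}.
Read 'x': U→{W, Z}, V→∅, W→{U, V, X}, X→{W, Z}, Z→{V, W, X}; now {U, V, W, X, Z}.
The final set {U, V, W, X, Z} contains the accepting states X, Z.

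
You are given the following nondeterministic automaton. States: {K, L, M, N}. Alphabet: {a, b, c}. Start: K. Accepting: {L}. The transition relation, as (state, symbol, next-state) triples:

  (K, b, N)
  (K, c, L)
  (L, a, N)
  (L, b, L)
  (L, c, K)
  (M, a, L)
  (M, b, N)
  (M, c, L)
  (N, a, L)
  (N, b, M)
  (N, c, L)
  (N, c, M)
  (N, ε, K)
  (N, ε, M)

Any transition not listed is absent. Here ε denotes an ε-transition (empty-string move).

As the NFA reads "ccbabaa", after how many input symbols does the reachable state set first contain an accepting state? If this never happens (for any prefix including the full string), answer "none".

1

Start in {K}.
Read 'c': K→{L}; now {L}.
None of the earlier sets intersect F, but {L} does.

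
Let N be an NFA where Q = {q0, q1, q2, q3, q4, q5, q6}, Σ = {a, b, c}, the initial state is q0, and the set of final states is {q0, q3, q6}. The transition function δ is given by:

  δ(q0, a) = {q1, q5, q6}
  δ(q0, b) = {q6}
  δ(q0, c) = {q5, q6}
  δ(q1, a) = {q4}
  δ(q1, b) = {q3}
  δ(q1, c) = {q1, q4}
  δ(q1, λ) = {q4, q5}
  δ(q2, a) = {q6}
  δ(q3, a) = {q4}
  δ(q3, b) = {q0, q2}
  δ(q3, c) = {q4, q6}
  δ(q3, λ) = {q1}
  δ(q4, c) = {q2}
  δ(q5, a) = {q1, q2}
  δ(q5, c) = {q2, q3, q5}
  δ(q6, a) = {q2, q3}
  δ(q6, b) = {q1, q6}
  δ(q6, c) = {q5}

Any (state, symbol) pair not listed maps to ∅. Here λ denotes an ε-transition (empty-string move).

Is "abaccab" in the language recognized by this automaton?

Start in {q0}.
Read 'a': q0→{q1, q5, q6}; union {q1, q5, q6}; ε-closure = {q1, q4, q5, q6}.
Read 'b': q1→{q3}, q4→∅, q5→∅, q6→{q1, q6}; union {q1, q3, q6}; ε-closure = {q1, q3, q4, q5, q6}.
Read 'a': q1→{q4}, q3→{q4}, q4→∅, q5→{q1, q2}, q6→{q2, q3}; union {q1, q2, q3, q4}; ε-closure = {q1, q2, q3, q4, q5}.
Read 'c': q1→{q1, q4}, q2→∅, q3→{q4, q6}, q4→{q2}, q5→{q2, q3, q5}; now {q1, q2, q3, q4, q5, q6}.
Read 'c': q1→{q1, q4}, q2→∅, q3→{q4, q6}, q4→{q2}, q5→{q2, q3, q5}, q6→{q5}; now {q1, q2, q3, q4, q5, q6}.
Read 'a': q1→{q4}, q2→{q6}, q3→{q4}, q4→∅, q5→{q1, q2}, q6→{q2, q3}; union {q1, q2, q3, q4, q6}; ε-closure = {q1, q2, q3, q4, q5, q6}.
Read 'b': q1→{q3}, q2→∅, q3→{q0, q2}, q4→∅, q5→∅, q6→{q1, q6}; union {q0, q1, q2, q3, q6}; ε-closure = {q0, q1, q2, q3, q4, q5, q6}.
The final set {q0, q1, q2, q3, q4, q5, q6} contains the accepting states q0, q3, q6.

Yes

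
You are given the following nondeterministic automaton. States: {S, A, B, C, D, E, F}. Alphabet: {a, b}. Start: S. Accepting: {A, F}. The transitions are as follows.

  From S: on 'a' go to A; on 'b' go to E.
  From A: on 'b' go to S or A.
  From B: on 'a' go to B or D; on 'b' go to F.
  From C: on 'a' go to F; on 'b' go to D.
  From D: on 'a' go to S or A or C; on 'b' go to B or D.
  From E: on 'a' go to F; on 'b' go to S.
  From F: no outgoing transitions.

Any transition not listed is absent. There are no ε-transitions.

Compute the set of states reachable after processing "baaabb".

∅

Start in {S}.
Read 'b': {S} → {E}.
Read 'a': {E} → {F}.
Read 'a': {F} → ∅.
The set is empty and remains empty for the remaining 3 symbols.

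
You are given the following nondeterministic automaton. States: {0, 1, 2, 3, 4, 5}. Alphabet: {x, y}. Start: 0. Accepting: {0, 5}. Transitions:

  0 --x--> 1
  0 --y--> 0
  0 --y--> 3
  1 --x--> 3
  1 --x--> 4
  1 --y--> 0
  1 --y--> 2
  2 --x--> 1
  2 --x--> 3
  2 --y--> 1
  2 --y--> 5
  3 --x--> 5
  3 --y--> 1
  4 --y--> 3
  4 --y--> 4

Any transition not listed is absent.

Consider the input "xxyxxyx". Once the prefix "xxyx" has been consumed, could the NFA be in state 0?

No

Start in {0}.
Read 'x': 0→{1}; now {1}.
Read 'x': 1→{3, 4}; now {3, 4}.
Read 'y': 3→{1}, 4→{3, 4}; now {1, 3, 4}.
Read 'x': 1→{3, 4}, 3→{5}, 4→∅; now {3, 4, 5}.
State 0 is not in {3, 4, 5}.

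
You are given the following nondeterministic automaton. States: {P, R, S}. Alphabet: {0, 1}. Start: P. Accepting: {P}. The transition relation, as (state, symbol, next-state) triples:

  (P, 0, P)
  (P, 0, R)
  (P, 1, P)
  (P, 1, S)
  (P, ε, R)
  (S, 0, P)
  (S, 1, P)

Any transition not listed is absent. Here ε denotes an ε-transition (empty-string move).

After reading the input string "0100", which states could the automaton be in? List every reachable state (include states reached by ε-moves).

Start: ε-closure({P}) = {P, R}.
Read '0': P→{P, R}, R→∅; now {P, R}.
Read '1': P→{P, S}, R→∅; union {P, S}; ε-closure = {P, R, S}.
Read '0': P→{P, R}, R→∅, S→{P}; now {P, R}.
Read '0': P→{P, R}, R→∅; now {P, R}.

{P, R}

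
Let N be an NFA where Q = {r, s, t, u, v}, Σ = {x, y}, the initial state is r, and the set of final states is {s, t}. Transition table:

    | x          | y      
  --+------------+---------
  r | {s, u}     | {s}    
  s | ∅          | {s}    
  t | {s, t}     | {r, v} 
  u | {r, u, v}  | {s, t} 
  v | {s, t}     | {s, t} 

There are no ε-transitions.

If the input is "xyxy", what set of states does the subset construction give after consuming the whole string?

Start in {r}.
Read 'x': {r} → {s, u}.
Read 'y': {s, u} → {s, t}.
Read 'x': {s, t} → {s, t}.
Read 'y': {s, t} → {r, s, v}.

{r, s, v}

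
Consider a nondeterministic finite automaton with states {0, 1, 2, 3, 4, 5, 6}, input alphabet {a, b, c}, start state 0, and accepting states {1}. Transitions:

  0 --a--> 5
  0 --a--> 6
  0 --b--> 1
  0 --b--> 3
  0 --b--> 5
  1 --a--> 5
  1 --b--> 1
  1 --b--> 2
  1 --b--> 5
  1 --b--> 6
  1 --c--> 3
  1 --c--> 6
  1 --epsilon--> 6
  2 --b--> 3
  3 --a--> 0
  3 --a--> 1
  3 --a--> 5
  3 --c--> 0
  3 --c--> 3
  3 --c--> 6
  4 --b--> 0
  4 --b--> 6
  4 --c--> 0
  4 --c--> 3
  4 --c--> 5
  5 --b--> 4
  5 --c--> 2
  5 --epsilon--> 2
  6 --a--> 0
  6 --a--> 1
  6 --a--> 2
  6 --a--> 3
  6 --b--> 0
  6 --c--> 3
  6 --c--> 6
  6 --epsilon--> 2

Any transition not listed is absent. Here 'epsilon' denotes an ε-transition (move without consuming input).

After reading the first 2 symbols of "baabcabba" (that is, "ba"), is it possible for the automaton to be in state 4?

No

Start in {0}.
Read 'b': 0→{1, 3, 5}; union {1, 3, 5}; ε-closure = {1, 2, 3, 5, 6}.
Read 'a': 1→{5}, 2→∅, 3→{0, 1, 5}, 5→∅, 6→{0, 1, 2, 3}; union {0, 1, 2, 3, 5}; ε-closure = {0, 1, 2, 3, 5, 6}.
State 4 is not in {0, 1, 2, 3, 5, 6}.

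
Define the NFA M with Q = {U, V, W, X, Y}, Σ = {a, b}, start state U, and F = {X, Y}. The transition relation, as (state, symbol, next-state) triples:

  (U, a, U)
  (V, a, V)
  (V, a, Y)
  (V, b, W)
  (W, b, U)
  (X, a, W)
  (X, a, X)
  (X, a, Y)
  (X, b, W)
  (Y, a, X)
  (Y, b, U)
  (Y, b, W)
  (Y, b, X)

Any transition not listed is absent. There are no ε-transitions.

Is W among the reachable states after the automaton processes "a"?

Start in {U}.
Read 'a': {U} → {U}.
State W is not in {U}.

No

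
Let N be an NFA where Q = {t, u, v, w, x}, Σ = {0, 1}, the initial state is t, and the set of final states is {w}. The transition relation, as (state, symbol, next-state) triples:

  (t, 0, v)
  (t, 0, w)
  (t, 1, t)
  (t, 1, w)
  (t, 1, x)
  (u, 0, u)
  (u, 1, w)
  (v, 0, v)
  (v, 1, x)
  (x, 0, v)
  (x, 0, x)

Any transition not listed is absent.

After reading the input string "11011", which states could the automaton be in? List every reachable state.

∅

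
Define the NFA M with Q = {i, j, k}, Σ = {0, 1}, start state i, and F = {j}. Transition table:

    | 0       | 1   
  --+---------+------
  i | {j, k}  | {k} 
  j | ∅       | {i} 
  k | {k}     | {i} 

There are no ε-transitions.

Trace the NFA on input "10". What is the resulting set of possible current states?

{k}

Start in {i}.
Read '1': {i} → {k}.
Read '0': {k} → {k}.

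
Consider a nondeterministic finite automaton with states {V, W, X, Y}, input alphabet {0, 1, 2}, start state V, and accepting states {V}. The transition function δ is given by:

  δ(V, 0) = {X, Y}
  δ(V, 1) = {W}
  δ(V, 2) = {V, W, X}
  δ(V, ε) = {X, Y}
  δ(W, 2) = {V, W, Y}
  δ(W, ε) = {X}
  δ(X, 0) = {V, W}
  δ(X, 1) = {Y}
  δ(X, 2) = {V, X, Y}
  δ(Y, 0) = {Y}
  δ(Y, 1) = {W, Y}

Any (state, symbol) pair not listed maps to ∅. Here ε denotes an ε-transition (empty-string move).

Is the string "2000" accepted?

Yes

Start: ε-closure({V}) = {V, X, Y}.
Read '2': V→{V, W, X}, X→{V, X, Y}, Y→∅; now {V, W, X, Y}.
Read '0': V→{X, Y}, W→∅, X→{V, W}, Y→{Y}; now {V, W, X, Y}.
Read '0': V→{X, Y}, W→∅, X→{V, W}, Y→{Y}; now {V, W, X, Y}.
Read '0': V→{X, Y}, W→∅, X→{V, W}, Y→{Y}; now {V, W, X, Y}.
The final set {V, W, X, Y} contains the accepting state V.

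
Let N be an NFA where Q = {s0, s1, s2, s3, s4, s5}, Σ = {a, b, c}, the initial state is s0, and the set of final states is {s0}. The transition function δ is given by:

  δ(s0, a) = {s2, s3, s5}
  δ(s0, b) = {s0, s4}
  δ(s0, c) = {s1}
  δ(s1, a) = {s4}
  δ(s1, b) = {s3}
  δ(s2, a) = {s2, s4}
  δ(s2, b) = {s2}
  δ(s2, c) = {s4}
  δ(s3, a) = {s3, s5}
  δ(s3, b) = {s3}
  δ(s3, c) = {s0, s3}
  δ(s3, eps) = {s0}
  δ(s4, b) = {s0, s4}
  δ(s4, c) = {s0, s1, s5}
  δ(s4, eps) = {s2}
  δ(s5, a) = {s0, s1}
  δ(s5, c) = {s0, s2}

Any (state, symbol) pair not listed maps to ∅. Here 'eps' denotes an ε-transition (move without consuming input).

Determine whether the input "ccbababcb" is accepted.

No

Start in {s0}.
Read 'c': {s0} → {s1}.
Read 'c': {s1} → ∅.
The set is empty and remains empty for the remaining 7 symbols.
The final set ∅ contains no accepting state.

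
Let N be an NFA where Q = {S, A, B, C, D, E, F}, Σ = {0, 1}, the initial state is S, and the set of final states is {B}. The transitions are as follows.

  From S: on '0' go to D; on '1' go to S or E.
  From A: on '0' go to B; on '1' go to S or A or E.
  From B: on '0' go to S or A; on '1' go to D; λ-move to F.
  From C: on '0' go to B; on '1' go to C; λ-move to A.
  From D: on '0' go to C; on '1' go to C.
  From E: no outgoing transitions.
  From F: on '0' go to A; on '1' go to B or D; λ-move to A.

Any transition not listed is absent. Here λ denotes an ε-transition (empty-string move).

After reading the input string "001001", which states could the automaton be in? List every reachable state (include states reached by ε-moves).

{S, A, B, C, D, E, F}

Start in {S}.
Read '0': {S} → {D}.
Read '0': {D} → {A, C}.
Read '1': {A, C} → {S, A, C, E}.
Read '0': {S, A, C, E} → {A, B, D, F}.
Read '0': {A, B, D, F} → {S, A, B, C, F}.
Read '1': {S, A, B, C, F} → {S, A, B, C, D, E, F}.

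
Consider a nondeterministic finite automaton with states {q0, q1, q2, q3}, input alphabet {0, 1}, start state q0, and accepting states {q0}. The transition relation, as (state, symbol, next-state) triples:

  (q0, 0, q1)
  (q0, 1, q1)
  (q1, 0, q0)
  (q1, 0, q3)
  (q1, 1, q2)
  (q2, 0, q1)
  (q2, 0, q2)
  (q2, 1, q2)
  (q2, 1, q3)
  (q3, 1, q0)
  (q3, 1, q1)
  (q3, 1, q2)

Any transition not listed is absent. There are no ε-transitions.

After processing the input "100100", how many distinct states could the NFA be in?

4

Start in {q0}.
Read '1': q0→{q1}; now {q1}.
Read '0': q1→{q0, q3}; now {q0, q3}.
Read '0': q0→{q1}, q3→∅; now {q1}.
Read '1': q1→{q2}; now {q2}.
Read '0': q2→{q1, q2}; now {q1, q2}.
Read '0': q1→{q0, q3}, q2→{q1, q2}; now {q0, q1, q2, q3}.
That set has 4 states.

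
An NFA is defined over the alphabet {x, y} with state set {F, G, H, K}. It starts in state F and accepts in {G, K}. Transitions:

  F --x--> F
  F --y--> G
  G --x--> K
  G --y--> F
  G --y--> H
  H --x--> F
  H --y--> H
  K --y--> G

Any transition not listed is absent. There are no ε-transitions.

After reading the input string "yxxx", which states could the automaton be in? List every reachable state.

Start in {F}.
Read 'y': {F} → {G}.
Read 'x': {G} → {K}.
Read 'x': {K} → ∅.
The set is empty and remains empty for the remaining 1 symbol.

∅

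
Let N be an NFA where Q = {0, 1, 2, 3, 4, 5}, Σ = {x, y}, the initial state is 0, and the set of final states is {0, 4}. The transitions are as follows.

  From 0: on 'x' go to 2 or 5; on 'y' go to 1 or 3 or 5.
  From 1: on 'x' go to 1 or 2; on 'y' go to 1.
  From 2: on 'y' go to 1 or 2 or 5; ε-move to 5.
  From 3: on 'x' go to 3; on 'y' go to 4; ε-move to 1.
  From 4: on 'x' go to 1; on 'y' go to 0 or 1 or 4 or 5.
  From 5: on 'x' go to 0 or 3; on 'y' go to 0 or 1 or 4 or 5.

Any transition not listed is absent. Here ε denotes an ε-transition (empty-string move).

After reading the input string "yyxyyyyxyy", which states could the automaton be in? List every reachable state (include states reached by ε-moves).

{0, 1, 2, 3, 4, 5}

Start in {0}.
Read 'y': {0} → {1, 3, 5}.
Read 'y': {1, 3, 5} → {0, 1, 4, 5}.
Read 'x': {0, 1, 4, 5} → {0, 1, 2, 3, 5}.
Read 'y': {0, 1, 2, 3, 5} → {0, 1, 2, 3, 4, 5}.
Read 'y': {0, 1, 2, 3, 4, 5} → {0, 1, 2, 3, 4, 5}.
Read 'y': {0, 1, 2, 3, 4, 5} → {0, 1, 2, 3, 4, 5}.
Read 'y': {0, 1, 2, 3, 4, 5} → {0, 1, 2, 3, 4, 5}.
Read 'x': {0, 1, 2, 3, 4, 5} → {0, 1, 2, 3, 5}.
Read 'y': {0, 1, 2, 3, 5} → {0, 1, 2, 3, 4, 5}.
Read 'y': {0, 1, 2, 3, 4, 5} → {0, 1, 2, 3, 4, 5}.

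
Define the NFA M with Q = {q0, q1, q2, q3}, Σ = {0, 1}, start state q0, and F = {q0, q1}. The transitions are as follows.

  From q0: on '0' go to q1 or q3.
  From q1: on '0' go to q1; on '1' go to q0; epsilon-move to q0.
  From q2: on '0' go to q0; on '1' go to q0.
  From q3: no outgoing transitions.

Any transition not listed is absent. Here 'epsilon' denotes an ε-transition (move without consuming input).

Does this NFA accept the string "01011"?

Start in {q0}.
Read '0': q0→{q1, q3}; union {q1, q3}; ε-closure = {q0, q1, q3}.
Read '1': q0→∅, q1→{q0}, q3→∅; now {q0}.
Read '0': q0→{q1, q3}; union {q1, q3}; ε-closure = {q0, q1, q3}.
Read '1': q0→∅, q1→{q0}, q3→∅; now {q0}.
Read '1': q0→∅; now ∅.
The final set ∅ contains no accepting state.

No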